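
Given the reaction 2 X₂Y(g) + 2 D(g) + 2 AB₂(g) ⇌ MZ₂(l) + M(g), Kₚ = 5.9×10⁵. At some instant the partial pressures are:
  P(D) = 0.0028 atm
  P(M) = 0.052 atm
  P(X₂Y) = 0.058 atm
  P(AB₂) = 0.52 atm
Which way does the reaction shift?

(MZ₂ is a pure liquid — omitted from Qₚ.)
Qₚ = P(M) / (P(X₂Y)²·P(D)²·P(AB₂)²) = (0.052) / ((0.058)²·(0.0028)²·(0.52)²) = 7.3×10⁶
Qₚ = 7.3×10⁶ > Kₚ = 5.9×10⁵, so the reverse reaction proceeds.

toward reactants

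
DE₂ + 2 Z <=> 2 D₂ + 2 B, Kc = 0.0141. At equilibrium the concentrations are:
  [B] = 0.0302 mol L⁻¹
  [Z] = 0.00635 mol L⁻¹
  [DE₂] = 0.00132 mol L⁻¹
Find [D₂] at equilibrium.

[D₂] = 9.07×10⁻⁴ mol L⁻¹

At equilibrium, Kc = [D₂]²·[B]² / ([DE₂]·[Z]²) = 0.0141.
([D₂])²·(0.0302)² / ((0.00132)·(0.00635)²) = 0.0141
[D₂]² = 8.23×10⁻⁷ ⇒ [D₂] = 9.07×10⁻⁴ mol L⁻¹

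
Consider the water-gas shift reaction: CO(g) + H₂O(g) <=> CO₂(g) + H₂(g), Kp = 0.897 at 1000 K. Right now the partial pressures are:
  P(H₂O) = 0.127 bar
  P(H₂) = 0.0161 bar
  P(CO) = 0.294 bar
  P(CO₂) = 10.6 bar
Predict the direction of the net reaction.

to the left

Qp = P(CO₂)·P(H₂) / (P(CO)·P(H₂O)) = (10.6)·(0.0161) / ((0.294)·(0.127)) = 4.57
Qp = 4.57 > Kp = 0.897, so the reverse reaction proceeds.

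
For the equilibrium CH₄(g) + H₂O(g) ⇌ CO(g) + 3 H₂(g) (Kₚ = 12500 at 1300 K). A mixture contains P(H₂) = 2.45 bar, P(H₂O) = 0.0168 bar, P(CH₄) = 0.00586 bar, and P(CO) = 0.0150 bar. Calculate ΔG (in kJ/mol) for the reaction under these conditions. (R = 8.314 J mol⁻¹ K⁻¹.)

ΔG = -18.6 kJ/mol

Qₚ = P(CO)·P(H₂)³ / (P(CH₄)·P(H₂O)) = (0.0150)·(2.45)³ / ((0.00586)·(0.0168)) = 2240
ΔG = RT ln(Qₚ/Kₚ) = (8.314 J mol⁻¹ K⁻¹)(1300 K) × ln(2240/12500)
   = (10.81 kJ/mol)(-1.719) = -18.6 kJ/mol
ΔG < 0, so the forward reaction is spontaneous (proceeds forward).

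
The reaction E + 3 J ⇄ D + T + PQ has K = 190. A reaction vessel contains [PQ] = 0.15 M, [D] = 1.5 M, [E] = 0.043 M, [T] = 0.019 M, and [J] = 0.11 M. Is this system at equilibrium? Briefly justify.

no; Q < K, reaction proceeds forward

Q = [D]·[T]·[PQ] / ([E]·[J]³) = (1.5)·(0.019)·(0.15) / ((0.043)·(0.11)³) = 75
Q = 75 < K = 190: net forward reaction.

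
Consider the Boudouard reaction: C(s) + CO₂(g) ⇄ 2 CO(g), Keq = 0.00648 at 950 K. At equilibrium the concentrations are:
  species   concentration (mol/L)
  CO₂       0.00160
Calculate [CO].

[CO] = 0.00322 mol/L

(C is a pure solid — omitted from Keq.)
At equilibrium, Keq = [CO]² / [CO₂] = 0.00648.
([CO])² / (0.00160) = 0.00648
[CO]² = 1.04×10⁻⁵ ⇒ [CO] = 0.00322 mol/L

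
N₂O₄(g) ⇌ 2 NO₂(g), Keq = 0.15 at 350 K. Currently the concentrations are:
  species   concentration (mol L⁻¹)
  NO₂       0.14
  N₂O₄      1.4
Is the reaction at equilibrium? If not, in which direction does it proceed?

Q = [NO₂]² / [N₂O₄] = (0.14)² / (1.4) = 0.014
Q = 0.014 < Keq = 0.15, so the forward reaction proceeds.

forward (toward products)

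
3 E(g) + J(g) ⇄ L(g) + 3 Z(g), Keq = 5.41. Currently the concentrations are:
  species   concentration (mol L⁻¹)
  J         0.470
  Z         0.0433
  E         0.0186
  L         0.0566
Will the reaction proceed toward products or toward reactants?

Q = [L]·[Z]³ / ([E]³·[J]) = (0.0566)·(0.0433)³ / ((0.0186)³·(0.470)) = 1.52
Q = 1.52 < Keq = 5.41, so the forward reaction proceeds.

toward products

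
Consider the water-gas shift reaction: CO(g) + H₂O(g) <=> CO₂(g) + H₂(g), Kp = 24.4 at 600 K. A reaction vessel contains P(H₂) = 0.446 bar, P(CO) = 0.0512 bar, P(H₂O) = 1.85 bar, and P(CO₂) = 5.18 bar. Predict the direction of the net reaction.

neither direction; the system is at equilibrium

Qp = P(CO₂)·P(H₂) / (P(CO)·P(H₂O)) = (5.18)·(0.446) / ((0.0512)·(1.85)) = 24.4
Qp = 24.4 = Kp, so the system is already at equilibrium.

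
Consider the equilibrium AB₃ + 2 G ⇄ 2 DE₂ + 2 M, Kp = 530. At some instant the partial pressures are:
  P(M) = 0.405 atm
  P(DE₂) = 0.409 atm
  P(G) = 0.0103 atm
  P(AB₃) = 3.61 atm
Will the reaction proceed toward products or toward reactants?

Qp = P(DE₂)²·P(M)² / (P(AB₃)·P(G)²) = (0.409)²·(0.405)² / ((3.61)·(0.0103)²) = 71.6
Qp = 71.6 < Kp = 530, so the forward reaction proceeds.

toward products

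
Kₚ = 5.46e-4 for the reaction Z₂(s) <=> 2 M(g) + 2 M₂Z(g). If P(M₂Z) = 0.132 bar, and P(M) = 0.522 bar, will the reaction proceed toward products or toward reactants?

(Z₂ is a pure solid — omitted from Qₚ.)
Qₚ = P(M)²·P(M₂Z)² = (0.522)²·(0.132)² = 0.00475
Qₚ = 0.00475 > Kₚ = 5.46e-4, so the reverse reaction proceeds.

to the left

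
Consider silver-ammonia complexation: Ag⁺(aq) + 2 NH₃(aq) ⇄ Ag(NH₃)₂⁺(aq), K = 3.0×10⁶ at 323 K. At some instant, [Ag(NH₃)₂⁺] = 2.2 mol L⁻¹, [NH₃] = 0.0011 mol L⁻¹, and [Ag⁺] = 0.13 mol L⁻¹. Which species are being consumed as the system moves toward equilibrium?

Ag(NH₃)₂⁺ (products)

Q = [Ag(NH₃)₂⁺] / ([Ag⁺]·[NH₃]²) = (2.2) / ((0.13)·(0.0011)²) = 1.4×10⁷
Q = 1.4×10⁷ > K = 3.0×10⁶: net reverse reaction.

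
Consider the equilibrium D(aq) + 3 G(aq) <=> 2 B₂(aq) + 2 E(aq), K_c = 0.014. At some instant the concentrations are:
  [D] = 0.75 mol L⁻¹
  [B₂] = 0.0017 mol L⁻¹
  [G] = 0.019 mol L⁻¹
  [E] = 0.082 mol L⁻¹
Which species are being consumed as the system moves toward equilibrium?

Q_c = [B₂]²·[E]² / ([D]·[G]³) = (0.0017)²·(0.082)² / ((0.75)·(0.019)³) = 0.0038
Q_c = 0.0038 < K_c = 0.014: net forward reaction.

D, G (reactants)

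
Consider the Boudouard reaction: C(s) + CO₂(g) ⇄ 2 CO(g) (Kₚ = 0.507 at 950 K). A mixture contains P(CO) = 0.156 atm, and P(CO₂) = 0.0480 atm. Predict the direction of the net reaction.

(C is a pure solid — omitted from Qₚ.)
Qₚ = P(CO)² / P(CO₂) = (0.156)² / (0.0480) = 0.507
Qₚ = 0.507 = Kₚ, so the system is already at equilibrium.

no net change (already at equilibrium)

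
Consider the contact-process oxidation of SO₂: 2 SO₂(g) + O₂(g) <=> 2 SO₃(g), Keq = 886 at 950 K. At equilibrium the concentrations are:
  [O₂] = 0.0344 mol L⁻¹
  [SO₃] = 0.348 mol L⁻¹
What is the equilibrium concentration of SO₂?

At equilibrium, Keq = [SO₃]² / ([SO₂]²·[O₂]) = 886.
(0.348)² / (([SO₂])²·(0.0344)) = 886
[SO₂]² = 0.00397 ⇒ [SO₂] = 0.0630 mol L⁻¹

[SO₂] = 0.0630 mol L⁻¹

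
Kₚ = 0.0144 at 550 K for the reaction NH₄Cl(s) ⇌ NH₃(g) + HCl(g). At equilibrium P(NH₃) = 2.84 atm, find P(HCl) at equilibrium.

(NH₄Cl is a pure solid — omitted from Kₚ.)
At equilibrium, Kₚ = P(NH₃)·P(HCl) = 0.0144.
(2.84)·(P(HCl)) = 0.0144
P(HCl) = 0.00507 atm

P(HCl) = 0.00507 atm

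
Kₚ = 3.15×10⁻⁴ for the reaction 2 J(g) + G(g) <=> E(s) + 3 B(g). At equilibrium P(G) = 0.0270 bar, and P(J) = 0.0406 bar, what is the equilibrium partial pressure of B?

P(B) = 0.00241 bar

(E is a pure solid — omitted from Kₚ.)
At equilibrium, Kₚ = P(B)³ / (P(J)²·P(G)) = 3.15×10⁻⁴.
(P(B))³ / ((0.0406)²·(0.0270)) = 3.15×10⁻⁴
P(B)³ = 1.40×10⁻⁸ ⇒ P(B) = 0.00241 bar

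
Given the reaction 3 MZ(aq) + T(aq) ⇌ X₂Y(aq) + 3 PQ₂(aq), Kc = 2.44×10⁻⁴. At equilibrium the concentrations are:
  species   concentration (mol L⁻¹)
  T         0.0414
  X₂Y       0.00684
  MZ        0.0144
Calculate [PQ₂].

[PQ₂] = 0.00164 mol L⁻¹

At equilibrium, Kc = [X₂Y]·[PQ₂]³ / ([MZ]³·[T]) = 2.44×10⁻⁴.
(0.00684)·([PQ₂])³ / ((0.0144)³·(0.0414)) = 2.44×10⁻⁴
[PQ₂]³ = 4.41×10⁻⁹ ⇒ [PQ₂] = 0.00164 mol L⁻¹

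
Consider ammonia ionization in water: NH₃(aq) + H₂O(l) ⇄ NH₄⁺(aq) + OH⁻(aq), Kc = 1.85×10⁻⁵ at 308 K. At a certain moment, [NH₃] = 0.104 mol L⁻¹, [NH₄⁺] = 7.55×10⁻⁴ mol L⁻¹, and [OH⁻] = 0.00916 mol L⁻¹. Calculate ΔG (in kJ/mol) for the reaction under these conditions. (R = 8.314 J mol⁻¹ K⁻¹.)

(H₂O is a pure liquid — omitted from Qc.)
Qc = [NH₄⁺]·[OH⁻] / [NH₃] = (7.55×10⁻⁴)·(0.00916) / (0.104) = 6.65×10⁻⁵
ΔG = RT ln(Qc/Kc) = (8.314 J mol⁻¹ K⁻¹)(308 K) × ln(6.65×10⁻⁵/1.85×10⁻⁵)
   = (2.561 kJ/mol)(1.279) = 3.28 kJ/mol
ΔG > 0, so the forward reaction is non-spontaneous (proceeds in reverse).

ΔG = 3.28 kJ/mol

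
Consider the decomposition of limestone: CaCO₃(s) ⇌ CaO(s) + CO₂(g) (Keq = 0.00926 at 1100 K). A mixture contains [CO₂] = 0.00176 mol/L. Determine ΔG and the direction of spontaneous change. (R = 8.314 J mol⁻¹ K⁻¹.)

(CaCO₃, CaO are pure solids — omitted from Q.)
Q = [CO₂] = 0.00176
ΔG = RT ln(Q/Keq) = (8.314 J mol⁻¹ K⁻¹)(1100 K) × ln(0.00176/0.00926)
   = (9.145 kJ/mol)(-1.660) = -15.2 kJ/mol
ΔG < 0, so the forward reaction is spontaneous (proceeds forward).

ΔG = -15.2 kJ/mol; the forward reaction is spontaneous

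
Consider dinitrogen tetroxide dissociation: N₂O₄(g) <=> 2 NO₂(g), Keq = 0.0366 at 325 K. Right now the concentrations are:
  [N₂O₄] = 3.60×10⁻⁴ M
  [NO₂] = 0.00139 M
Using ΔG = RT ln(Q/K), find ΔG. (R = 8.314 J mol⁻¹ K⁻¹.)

Q = [NO₂]² / [N₂O₄] = (0.00139)² / (3.60×10⁻⁴) = 0.00537
ΔG = RT ln(Q/Keq) = (8.314 J mol⁻¹ K⁻¹)(325 K) × ln(0.00537/0.0366)
   = (2.702 kJ/mol)(-1.919) = -5.19 kJ/mol
ΔG < 0, so the forward reaction is spontaneous (proceeds forward).

ΔG = -5.19 kJ/mol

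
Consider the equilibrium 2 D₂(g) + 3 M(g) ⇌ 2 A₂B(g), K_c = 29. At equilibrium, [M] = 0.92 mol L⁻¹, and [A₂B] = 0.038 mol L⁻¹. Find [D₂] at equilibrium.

At equilibrium, K_c = [A₂B]² / ([D₂]²·[M]³) = 29.
(0.038)² / (([D₂])²·(0.92)³) = 29
[D₂]² = 6.39e-5 ⇒ [D₂] = 0.0080 mol L⁻¹

[D₂] = 0.0080 mol L⁻¹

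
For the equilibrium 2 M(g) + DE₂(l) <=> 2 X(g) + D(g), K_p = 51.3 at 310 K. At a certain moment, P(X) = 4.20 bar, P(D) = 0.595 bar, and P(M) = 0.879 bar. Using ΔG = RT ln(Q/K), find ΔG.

ΔG = -3.42 kJ/mol

(DE₂ is a pure liquid — omitted from Q_p.)
Q_p = P(X)²·P(D) / P(M)² = (4.20)²·(0.595) / (0.879)² = 13.6
ΔG = RT ln(Q_p/K_p) = (8.314 J mol⁻¹ K⁻¹)(310 K) × ln(13.6/51.3)
   = (2.577 kJ/mol)(-1.328) = -3.42 kJ/mol
ΔG < 0, so the forward reaction is spontaneous (proceeds forward).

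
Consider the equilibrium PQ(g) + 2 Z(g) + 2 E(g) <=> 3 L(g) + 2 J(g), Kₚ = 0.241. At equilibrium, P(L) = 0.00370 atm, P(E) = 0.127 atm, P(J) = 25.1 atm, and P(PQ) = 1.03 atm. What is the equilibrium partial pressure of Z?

P(Z) = 0.0893 atm

At equilibrium, Kₚ = P(L)³·P(J)² / (P(PQ)·P(Z)²·P(E)²) = 0.241.
(0.00370)³·(25.1)² / ((1.03)·(P(Z))²·(0.127)²) = 0.241
P(Z)² = 0.00797 ⇒ P(Z) = 0.0893 atm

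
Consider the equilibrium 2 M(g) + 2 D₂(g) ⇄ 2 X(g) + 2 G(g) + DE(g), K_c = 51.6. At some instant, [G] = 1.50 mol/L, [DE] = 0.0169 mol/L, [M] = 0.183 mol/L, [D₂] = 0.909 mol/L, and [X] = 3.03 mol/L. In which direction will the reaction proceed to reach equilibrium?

in the forward direction

Q_c = [X]²·[G]²·[DE] / ([M]²·[D₂]²) = (3.03)²·(1.50)²·(0.0169) / ((0.183)²·(0.909)²) = 12.6
Q_c = 12.6 < K_c = 51.6, so the forward reaction proceeds.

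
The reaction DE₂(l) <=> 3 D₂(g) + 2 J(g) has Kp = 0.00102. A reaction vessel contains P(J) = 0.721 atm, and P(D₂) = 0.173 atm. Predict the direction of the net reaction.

reverse (toward reactants)

(DE₂ is a pure liquid — omitted from Qp.)
Qp = P(D₂)³·P(J)² = (0.173)³·(0.721)² = 0.00269
Qp = 0.00269 > Kp = 0.00102, so the reverse reaction proceeds.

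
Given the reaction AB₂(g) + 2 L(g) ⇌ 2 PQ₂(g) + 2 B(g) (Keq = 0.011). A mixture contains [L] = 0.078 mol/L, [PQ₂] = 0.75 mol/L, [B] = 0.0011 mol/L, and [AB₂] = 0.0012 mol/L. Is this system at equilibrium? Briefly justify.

Q = [PQ₂]²·[B]² / ([AB₂]·[L]²) = (0.75)²·(0.0011)² / ((0.0012)·(0.078)²) = 0.093
Q = 0.093 > Keq = 0.011: net reverse reaction.

no; Q > K, reaction proceeds in reverse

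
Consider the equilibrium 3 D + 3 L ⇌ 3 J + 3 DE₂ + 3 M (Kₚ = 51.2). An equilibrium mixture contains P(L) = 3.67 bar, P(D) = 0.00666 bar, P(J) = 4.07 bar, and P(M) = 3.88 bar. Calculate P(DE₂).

P(DE₂) = 0.00575 bar

At equilibrium, Kₚ = P(J)³·P(DE₂)³·P(M)³ / (P(D)³·P(L)³) = 51.2.
(4.07)³·(P(DE₂))³·(3.88)³ / ((0.00666)³·(3.67)³) = 51.2
P(DE₂)³ = 1.90e-7 ⇒ P(DE₂) = 0.00575 bar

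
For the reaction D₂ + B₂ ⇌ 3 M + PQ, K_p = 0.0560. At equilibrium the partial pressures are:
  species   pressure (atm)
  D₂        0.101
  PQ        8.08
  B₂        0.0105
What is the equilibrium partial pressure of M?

P(M) = 0.0194 atm

At equilibrium, K_p = P(M)³·P(PQ) / (P(D₂)·P(B₂)) = 0.0560.
(P(M))³·(8.08) / ((0.101)·(0.0105)) = 0.0560
P(M)³ = 7.35×10⁻⁶ ⇒ P(M) = 0.0194 atm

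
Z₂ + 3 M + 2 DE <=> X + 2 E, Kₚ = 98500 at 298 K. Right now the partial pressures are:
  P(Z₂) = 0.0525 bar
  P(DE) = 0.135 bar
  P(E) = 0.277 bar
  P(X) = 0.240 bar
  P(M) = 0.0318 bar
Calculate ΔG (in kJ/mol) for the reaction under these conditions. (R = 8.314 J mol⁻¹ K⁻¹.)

ΔG = 4.47 kJ/mol

Qₚ = P(X)·P(E)² / (P(Z₂)·P(M)³·P(DE)²) = (0.240)·(0.277)² / ((0.0525)·(0.0318)³·(0.135)²) = 5.98×10⁵
ΔG = RT ln(Qₚ/Kₚ) = (8.314 J mol⁻¹ K⁻¹)(298 K) × ln(5.98×10⁵/98500)
   = (2.478 kJ/mol)(1.804) = 4.47 kJ/mol
ΔG > 0, so the forward reaction is non-spontaneous (proceeds in reverse).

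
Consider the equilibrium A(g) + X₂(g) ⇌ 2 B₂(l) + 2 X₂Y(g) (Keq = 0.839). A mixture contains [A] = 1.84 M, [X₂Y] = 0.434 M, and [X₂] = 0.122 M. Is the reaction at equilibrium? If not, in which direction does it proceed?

at equilibrium

(B₂ is a pure liquid — omitted from Q.)
Q = [X₂Y]² / ([A]·[X₂]) = (0.434)² / ((1.84)·(0.122)) = 0.839
Q = 0.839 = Keq, so the system is already at equilibrium.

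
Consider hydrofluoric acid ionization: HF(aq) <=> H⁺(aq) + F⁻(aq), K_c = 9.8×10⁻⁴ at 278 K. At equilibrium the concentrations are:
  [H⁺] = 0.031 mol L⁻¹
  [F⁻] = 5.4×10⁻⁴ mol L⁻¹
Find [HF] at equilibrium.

At equilibrium, K_c = [H⁺]·[F⁻] / [HF] = 9.8×10⁻⁴.
(0.031)·(5.4×10⁻⁴) / ([HF]) = 9.8×10⁻⁴
[HF] = 0.0171 = 0.017 mol L⁻¹

[HF] = 0.017 mol L⁻¹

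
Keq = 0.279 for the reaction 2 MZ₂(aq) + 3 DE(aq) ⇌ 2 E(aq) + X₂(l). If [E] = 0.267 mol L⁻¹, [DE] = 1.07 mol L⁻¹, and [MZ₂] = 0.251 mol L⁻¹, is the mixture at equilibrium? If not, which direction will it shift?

no; Q > K, reaction proceeds in reverse

(X₂ is a pure liquid — omitted from Q.)
Q = [E]² / ([MZ₂]²·[DE]³) = (0.267)² / ((0.251)²·(1.07)³) = 0.924
Q = 0.924 > Keq = 0.279: net reverse reaction.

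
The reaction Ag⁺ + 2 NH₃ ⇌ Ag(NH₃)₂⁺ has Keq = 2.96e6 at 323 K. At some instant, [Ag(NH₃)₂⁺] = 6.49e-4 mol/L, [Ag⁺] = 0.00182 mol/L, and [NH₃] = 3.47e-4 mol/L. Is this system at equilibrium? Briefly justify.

Q = [Ag(NH₃)₂⁺] / ([Ag⁺]·[NH₃]²) = (6.49e-4) / ((0.00182)·(3.47e-4)²) = 2.96e6
Q = 2.96e6 = Keq; the system is at equilibrium.

yes, at equilibrium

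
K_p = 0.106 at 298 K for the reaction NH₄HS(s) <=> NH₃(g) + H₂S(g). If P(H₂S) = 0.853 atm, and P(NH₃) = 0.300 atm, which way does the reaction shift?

in the reverse direction

(NH₄HS is a pure solid — omitted from Q_p.)
Q_p = P(NH₃)·P(H₂S) = (0.300)·(0.853) = 0.256
Q_p = 0.256 > K_p = 0.106, so the reverse reaction proceeds.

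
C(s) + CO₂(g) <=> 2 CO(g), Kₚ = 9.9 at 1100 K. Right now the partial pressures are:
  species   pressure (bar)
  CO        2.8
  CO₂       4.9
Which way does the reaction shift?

forward (toward products)

(C is a pure solid — omitted from Qₚ.)
Qₚ = P(CO)² / P(CO₂) = (2.8)² / (4.9) = 1.6
Qₚ = 1.6 < Kₚ = 9.9, so the forward reaction proceeds.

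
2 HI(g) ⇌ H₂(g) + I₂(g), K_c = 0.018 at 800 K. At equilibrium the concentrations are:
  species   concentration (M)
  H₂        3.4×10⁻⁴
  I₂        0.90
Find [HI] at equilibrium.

At equilibrium, K_c = [H₂]·[I₂] / [HI]² = 0.018.
(3.4×10⁻⁴)·(0.90) / ([HI])² = 0.018
[HI]² = 0.0170 ⇒ [HI] = 0.13 M

[HI] = 0.13 M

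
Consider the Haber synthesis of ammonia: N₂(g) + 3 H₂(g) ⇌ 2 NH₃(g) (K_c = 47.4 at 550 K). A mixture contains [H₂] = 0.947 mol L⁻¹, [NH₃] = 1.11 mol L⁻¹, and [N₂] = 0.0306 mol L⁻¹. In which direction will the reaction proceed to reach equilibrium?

neither direction; the system is at equilibrium

Q_c = [NH₃]² / ([N₂]·[H₂]³) = (1.11)² / ((0.0306)·(0.947)³) = 47.4
Q_c = 47.4 = K_c, so the system is already at equilibrium.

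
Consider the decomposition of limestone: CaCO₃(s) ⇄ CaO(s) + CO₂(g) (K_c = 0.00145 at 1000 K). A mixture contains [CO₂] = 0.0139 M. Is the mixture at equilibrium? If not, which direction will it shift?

no; Q > K, reaction proceeds in reverse

(CaCO₃, CaO are pure solids — omitted from Q_c.)
Q_c = [CO₂] = 0.0139
Q_c = 0.0139 > K_c = 0.00145: net reverse reaction.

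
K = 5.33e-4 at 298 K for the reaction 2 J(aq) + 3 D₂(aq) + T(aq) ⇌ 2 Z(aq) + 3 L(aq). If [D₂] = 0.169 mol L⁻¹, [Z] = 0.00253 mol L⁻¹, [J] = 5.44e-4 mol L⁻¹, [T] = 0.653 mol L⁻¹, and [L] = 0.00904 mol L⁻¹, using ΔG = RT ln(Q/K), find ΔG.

Q = [Z]²·[L]³ / ([J]²·[D₂]³·[T]) = (0.00253)²·(0.00904)³ / ((5.44e-4)²·(0.169)³·(0.653)) = 0.00507
ΔG = RT ln(Q/K) = (8.314 J mol⁻¹ K⁻¹)(298 K) × ln(0.00507/5.33e-4)
   = (2.478 kJ/mol)(2.253) = 5.58 kJ/mol
ΔG > 0, so the forward reaction is non-spontaneous (proceeds in reverse).

ΔG = 5.58 kJ/mol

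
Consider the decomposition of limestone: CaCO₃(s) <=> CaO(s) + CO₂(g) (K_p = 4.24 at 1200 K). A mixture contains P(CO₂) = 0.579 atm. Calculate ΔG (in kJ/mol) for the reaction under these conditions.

(CaCO₃, CaO are pure solids — omitted from Q_p.)
Q_p = P(CO₂) = 0.579
ΔG = RT ln(Q_p/K_p) = (8.314 J mol⁻¹ K⁻¹)(1200 K) × ln(0.579/4.24)
   = (9.977 kJ/mol)(-1.991) = -19.9 kJ/mol
ΔG < 0, so the forward reaction is spontaneous (proceeds forward).

ΔG = -19.9 kJ/mol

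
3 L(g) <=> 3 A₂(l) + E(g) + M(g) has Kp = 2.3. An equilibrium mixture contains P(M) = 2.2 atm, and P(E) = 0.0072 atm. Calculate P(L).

(A₂ is a pure liquid — omitted from Kp.)
At equilibrium, Kp = P(E)·P(M) / P(L)³ = 2.3.
(0.0072)·(2.2) / (P(L))³ = 2.3
P(L)³ = 0.00689 ⇒ P(L) = 0.19 atm

P(L) = 0.19 atm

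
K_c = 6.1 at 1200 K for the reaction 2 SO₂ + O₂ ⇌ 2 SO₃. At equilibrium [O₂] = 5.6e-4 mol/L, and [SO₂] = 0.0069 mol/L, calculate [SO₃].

[SO₃] = 4.0e-4 mol/L

At equilibrium, K_c = [SO₃]² / ([SO₂]²·[O₂]) = 6.1.
([SO₃])² / ((0.0069)²·(5.6e-4)) = 6.1
[SO₃]² = 1.63e-7 ⇒ [SO₃] = 4.0e-4 mol/L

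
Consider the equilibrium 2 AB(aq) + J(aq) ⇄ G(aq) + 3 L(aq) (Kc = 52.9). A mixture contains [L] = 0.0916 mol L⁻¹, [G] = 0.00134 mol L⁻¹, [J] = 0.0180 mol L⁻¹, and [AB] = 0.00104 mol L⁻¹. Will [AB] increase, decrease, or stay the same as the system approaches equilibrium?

Qc = [G]·[L]³ / ([AB]²·[J]) = (0.00134)·(0.0916)³ / ((0.00104)²·(0.0180)) = 52.9
Qc = 52.9 = Kc; the system is at equilibrium.

stay the same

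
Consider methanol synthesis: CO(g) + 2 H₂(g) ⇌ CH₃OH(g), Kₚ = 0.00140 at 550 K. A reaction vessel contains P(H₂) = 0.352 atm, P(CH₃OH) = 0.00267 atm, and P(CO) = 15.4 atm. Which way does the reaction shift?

Qₚ = P(CH₃OH) / (P(CO)·P(H₂)²) = (0.00267) / ((15.4)·(0.352)²) = 0.00140
Qₚ = 0.00140 = Kₚ, so the system is already at equilibrium.

no net change (already at equilibrium)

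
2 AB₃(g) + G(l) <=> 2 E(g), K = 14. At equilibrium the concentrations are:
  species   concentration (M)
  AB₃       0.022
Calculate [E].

(G is a pure liquid — omitted from K.)
At equilibrium, K = [E]² / [AB₃]² = 14.
([E])² / (0.022)² = 14
[E]² = 0.00678 ⇒ [E] = 0.082 M

[E] = 0.082 M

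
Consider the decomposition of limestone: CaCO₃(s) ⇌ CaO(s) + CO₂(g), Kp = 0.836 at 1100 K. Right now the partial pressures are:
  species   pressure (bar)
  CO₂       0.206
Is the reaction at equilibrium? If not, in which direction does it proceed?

forward (toward products)

(CaCO₃, CaO are pure solids — omitted from Qp.)
Qp = P(CO₂) = 0.206
Qp = 0.206 < Kp = 0.836, so the forward reaction proceeds.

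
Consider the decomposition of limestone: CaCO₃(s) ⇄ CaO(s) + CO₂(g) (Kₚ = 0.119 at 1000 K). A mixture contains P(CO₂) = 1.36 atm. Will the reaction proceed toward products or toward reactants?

(CaCO₃, CaO are pure solids — omitted from Qₚ.)
Qₚ = P(CO₂) = 1.36
Qₚ = 1.36 > Kₚ = 0.119, so the reverse reaction proceeds.

to the left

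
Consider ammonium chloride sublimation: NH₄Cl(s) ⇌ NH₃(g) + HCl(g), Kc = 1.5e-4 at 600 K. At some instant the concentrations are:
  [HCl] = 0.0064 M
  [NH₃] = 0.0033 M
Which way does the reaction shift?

to the right

(NH₄Cl is a pure solid — omitted from Qc.)
Qc = [NH₃]·[HCl] = (0.0033)·(0.0064) = 2.1e-5
Qc = 2.1e-5 < Kc = 1.5e-4, so the forward reaction proceeds.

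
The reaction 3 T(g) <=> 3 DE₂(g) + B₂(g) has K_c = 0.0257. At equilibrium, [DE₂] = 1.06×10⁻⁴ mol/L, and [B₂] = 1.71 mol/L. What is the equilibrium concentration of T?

[T] = 4.30×10⁻⁴ mol/L

At equilibrium, K_c = [DE₂]³·[B₂] / [T]³ = 0.0257.
(1.06×10⁻⁴)³·(1.71) / ([T])³ = 0.0257
[T]³ = 7.92×10⁻¹¹ ⇒ [T] = 4.30×10⁻⁴ mol/L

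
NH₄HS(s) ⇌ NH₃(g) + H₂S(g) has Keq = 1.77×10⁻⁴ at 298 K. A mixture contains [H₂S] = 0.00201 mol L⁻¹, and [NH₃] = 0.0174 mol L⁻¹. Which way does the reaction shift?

(NH₄HS is a pure solid — omitted from Q.)
Q = [NH₃]·[H₂S] = (0.0174)·(0.00201) = 3.50×10⁻⁵
Q = 3.50×10⁻⁵ < Keq = 1.77×10⁻⁴, so the forward reaction proceeds.

to the right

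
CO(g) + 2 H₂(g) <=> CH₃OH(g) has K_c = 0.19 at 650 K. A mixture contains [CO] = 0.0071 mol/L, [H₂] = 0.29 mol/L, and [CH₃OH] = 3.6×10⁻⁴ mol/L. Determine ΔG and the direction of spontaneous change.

ΔG = 6.24 kJ/mol; the forward reaction is non-spontaneous

Q_c = [CH₃OH] / ([CO]·[H₂]²) = (3.6×10⁻⁴) / ((0.0071)·(0.29)²) = 0.603
ΔG = RT ln(Q_c/K_c) = (8.314 J mol⁻¹ K⁻¹)(650 K) × ln(0.603/0.19)
   = (5.404 kJ/mol)(1.155) = 6.24 kJ/mol
ΔG > 0, so the forward reaction is non-spontaneous (proceeds in reverse).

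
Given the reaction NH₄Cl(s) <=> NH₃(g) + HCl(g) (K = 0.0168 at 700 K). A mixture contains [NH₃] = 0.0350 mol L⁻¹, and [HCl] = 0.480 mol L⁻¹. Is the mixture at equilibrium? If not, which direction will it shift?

yes, at equilibrium

(NH₄Cl is a pure solid — omitted from Q.)
Q = [NH₃]·[HCl] = (0.0350)·(0.480) = 0.0168
Q = 0.0168 = K; the system is at equilibrium.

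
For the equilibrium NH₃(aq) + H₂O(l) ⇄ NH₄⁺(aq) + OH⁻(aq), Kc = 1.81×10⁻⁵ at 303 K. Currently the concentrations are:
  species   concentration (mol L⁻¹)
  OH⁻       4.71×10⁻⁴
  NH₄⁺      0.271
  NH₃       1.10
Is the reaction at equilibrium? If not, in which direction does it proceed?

toward reactants

(H₂O is a pure liquid — omitted from Qc.)
Qc = [NH₄⁺]·[OH⁻] / [NH₃] = (0.271)·(4.71×10⁻⁴) / (1.10) = 1.16×10⁻⁴
Qc = 1.16×10⁻⁴ > Kc = 1.81×10⁻⁵, so the reverse reaction proceeds.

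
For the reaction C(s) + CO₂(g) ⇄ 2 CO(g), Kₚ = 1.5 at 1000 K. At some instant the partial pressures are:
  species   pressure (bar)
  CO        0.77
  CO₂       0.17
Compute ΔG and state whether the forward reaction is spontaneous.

(C is a pure solid — omitted from Qₚ.)
Qₚ = P(CO)² / P(CO₂) = (0.77)² / (0.17) = 3.49
ΔG = RT ln(Qₚ/Kₚ) = (8.314 J mol⁻¹ K⁻¹)(1000 K) × ln(3.49/1.5)
   = (8.314 kJ/mol)(0.8444) = 7.02 kJ/mol
ΔG > 0, so the forward reaction is non-spontaneous (proceeds in reverse).

ΔG = 7.02 kJ/mol; the forward reaction is non-spontaneous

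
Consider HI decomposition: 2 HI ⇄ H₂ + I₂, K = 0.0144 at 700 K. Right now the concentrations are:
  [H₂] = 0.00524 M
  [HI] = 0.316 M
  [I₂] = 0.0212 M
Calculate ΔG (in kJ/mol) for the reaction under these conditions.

ΔG = -14.9 kJ/mol

Q = [H₂]·[I₂] / [HI]² = (0.00524)·(0.0212) / (0.316)² = 0.00111
ΔG = RT ln(Q/K) = (8.314 J mol⁻¹ K⁻¹)(700 K) × ln(0.00111/0.0144)
   = (5.820 kJ/mol)(-2.563) = -14.9 kJ/mol
ΔG < 0, so the forward reaction is spontaneous (proceeds forward).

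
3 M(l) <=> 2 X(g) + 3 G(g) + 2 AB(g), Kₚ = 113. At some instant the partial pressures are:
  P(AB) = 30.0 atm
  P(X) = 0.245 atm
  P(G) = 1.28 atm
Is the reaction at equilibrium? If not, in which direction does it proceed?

(M is a pure liquid — omitted from Qₚ.)
Qₚ = P(X)²·P(G)³·P(AB)² = (0.245)²·(1.28)³·(30.0)² = 113
Qₚ = 113 = Kₚ, so the system is already at equilibrium.

neither direction; the system is at equilibrium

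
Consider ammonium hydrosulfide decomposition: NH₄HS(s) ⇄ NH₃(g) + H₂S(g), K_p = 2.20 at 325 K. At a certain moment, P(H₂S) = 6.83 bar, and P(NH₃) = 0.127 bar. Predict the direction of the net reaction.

forward (toward products)

(NH₄HS is a pure solid — omitted from Q_p.)
Q_p = P(NH₃)·P(H₂S) = (0.127)·(6.83) = 0.867
Q_p = 0.867 < K_p = 2.20, so the forward reaction proceeds.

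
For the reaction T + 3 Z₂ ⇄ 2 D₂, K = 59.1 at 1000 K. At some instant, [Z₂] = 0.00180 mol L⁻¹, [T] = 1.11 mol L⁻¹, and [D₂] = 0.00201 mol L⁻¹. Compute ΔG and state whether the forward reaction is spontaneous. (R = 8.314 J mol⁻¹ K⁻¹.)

Q = [D₂]² / ([T]·[Z₂]³) = (0.00201)² / ((1.11)·(0.00180)³) = 624
ΔG = RT ln(Q/K) = (8.314 J mol⁻¹ K⁻¹)(1000 K) × ln(624/59.1)
   = (8.314 kJ/mol)(2.357) = 19.6 kJ/mol
ΔG > 0, so the forward reaction is non-spontaneous (proceeds in reverse).

ΔG = 19.6 kJ/mol; the forward reaction is non-spontaneous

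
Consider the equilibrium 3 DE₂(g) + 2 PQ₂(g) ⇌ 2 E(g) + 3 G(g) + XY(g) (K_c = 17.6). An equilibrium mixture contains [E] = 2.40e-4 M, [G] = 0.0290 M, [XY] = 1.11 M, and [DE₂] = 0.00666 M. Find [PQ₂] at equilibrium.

[PQ₂] = 5.48e-4 M

At equilibrium, K_c = [E]²·[G]³·[XY] / ([DE₂]³·[PQ₂]²) = 17.6.
(2.40e-4)²·(0.0290)³·(1.11) / ((0.00666)³·([PQ₂])²) = 17.6
[PQ₂]² = 3.00e-7 ⇒ [PQ₂] = 5.48e-4 M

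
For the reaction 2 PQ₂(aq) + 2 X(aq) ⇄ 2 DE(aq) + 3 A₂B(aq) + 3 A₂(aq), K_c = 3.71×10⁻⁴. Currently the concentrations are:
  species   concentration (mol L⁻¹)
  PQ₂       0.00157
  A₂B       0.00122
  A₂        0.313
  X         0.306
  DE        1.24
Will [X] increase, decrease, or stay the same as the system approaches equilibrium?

stay the same

Q_c = [DE]²·[A₂B]³·[A₂]³ / ([PQ₂]²·[X]²) = (1.24)²·(0.00122)³·(0.313)³ / ((0.00157)²·(0.306)²) = 3.71×10⁻⁴
Q_c = 3.71×10⁻⁴ = K_c; the system is at equilibrium.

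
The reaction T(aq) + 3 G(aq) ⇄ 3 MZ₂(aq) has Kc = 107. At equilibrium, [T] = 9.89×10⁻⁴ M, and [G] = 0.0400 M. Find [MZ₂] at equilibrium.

At equilibrium, Kc = [MZ₂]³ / ([T]·[G]³) = 107.
([MZ₂])³ / ((9.89×10⁻⁴)·(0.0400)³) = 107
[MZ₂]³ = 6.77×10⁻⁶ ⇒ [MZ₂] = 0.0189 M

[MZ₂] = 0.0189 M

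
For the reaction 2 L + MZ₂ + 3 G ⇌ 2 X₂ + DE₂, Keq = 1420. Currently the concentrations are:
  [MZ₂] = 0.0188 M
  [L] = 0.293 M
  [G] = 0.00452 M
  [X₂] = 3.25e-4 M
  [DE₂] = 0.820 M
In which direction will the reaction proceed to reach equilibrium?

to the right

Q = [X₂]²·[DE₂] / ([L]²·[MZ₂]·[G]³) = (3.25e-4)²·(0.820) / ((0.293)²·(0.0188)·(0.00452)³) = 581
Q = 581 < Keq = 1420, so the forward reaction proceeds.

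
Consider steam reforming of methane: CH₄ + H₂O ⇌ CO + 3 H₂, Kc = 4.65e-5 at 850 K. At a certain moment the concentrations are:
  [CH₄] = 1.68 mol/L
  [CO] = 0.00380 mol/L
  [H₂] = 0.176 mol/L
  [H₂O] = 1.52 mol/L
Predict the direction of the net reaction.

Qc = [CO]·[H₂]³ / ([CH₄]·[H₂O]) = (0.00380)·(0.176)³ / ((1.68)·(1.52)) = 8.11e-6
Qc = 8.11e-6 < Kc = 4.65e-5, so the forward reaction proceeds.

forward (toward products)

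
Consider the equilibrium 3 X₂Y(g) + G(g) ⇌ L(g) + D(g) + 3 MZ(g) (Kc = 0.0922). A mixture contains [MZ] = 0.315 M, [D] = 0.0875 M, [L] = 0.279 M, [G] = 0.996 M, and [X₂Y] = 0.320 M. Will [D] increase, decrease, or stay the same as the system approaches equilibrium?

increase

Qc = [L]·[D]·[MZ]³ / ([X₂Y]³·[G]) = (0.279)·(0.0875)·(0.315)³ / ((0.320)³·(0.996)) = 0.0234
Qc = 0.0234 < Kc = 0.0922: net forward reaction.
D is a product, so it increases.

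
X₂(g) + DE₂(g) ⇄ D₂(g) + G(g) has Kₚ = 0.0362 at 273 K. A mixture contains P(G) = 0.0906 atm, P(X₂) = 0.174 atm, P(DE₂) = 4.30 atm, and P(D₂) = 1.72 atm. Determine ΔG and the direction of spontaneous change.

ΔG = 3.97 kJ/mol; the forward reaction is non-spontaneous

Qₚ = P(D₂)·P(G) / (P(X₂)·P(DE₂)) = (1.72)·(0.0906) / ((0.174)·(4.30)) = 0.208
ΔG = RT ln(Qₚ/Kₚ) = (8.314 J mol⁻¹ K⁻¹)(273 K) × ln(0.208/0.0362)
   = (2.270 kJ/mol)(1.748) = 3.97 kJ/mol
ΔG > 0, so the forward reaction is non-spontaneous (proceeds in reverse).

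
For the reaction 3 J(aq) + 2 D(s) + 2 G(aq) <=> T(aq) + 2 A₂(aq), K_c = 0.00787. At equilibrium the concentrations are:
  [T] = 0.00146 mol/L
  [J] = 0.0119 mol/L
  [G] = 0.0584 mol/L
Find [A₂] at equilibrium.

(D is a pure solid — omitted from K_c.)
At equilibrium, K_c = [T]·[A₂]² / ([J]³·[G]²) = 0.00787.
(0.00146)·([A₂])² / ((0.0119)³·(0.0584)²) = 0.00787
[A₂]² = 3.10×10⁻⁸ ⇒ [A₂] = 1.76×10⁻⁴ mol/L

[A₂] = 1.76×10⁻⁴ mol/L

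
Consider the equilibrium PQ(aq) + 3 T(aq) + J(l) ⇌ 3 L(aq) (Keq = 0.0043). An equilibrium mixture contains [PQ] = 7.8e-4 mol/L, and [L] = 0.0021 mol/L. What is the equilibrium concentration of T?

[T] = 0.14 mol/L

(J is a pure liquid — omitted from Keq.)
At equilibrium, Keq = [L]³ / ([PQ]·[T]³) = 0.0043.
(0.0021)³ / ((7.8e-4)·([T])³) = 0.0043
[T]³ = 0.00276 ⇒ [T] = 0.14 mol/L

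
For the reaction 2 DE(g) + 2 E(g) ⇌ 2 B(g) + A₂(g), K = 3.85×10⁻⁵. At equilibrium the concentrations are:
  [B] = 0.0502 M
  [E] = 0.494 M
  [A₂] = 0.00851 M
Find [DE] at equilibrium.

[DE] = 1.51 M

At equilibrium, K = [B]²·[A₂] / ([DE]²·[E]²) = 3.85×10⁻⁵.
(0.0502)²·(0.00851) / (([DE])²·(0.494)²) = 3.85×10⁻⁵
[DE]² = 2.28 ⇒ [DE] = 1.51 M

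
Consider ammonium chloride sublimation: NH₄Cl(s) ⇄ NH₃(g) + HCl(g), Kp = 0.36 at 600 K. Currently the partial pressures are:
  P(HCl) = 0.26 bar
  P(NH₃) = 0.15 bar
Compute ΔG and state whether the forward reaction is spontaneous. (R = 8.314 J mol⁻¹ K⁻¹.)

ΔG = -11.1 kJ/mol; the forward reaction is spontaneous

(NH₄Cl is a pure solid — omitted from Qp.)
Qp = P(NH₃)·P(HCl) = (0.15)·(0.26) = 0.0390
ΔG = RT ln(Qp/Kp) = (8.314 J mol⁻¹ K⁻¹)(600 K) × ln(0.0390/0.36)
   = (4.988 kJ/mol)(-2.223) = -11.1 kJ/mol
ΔG < 0, so the forward reaction is spontaneous (proceeds forward).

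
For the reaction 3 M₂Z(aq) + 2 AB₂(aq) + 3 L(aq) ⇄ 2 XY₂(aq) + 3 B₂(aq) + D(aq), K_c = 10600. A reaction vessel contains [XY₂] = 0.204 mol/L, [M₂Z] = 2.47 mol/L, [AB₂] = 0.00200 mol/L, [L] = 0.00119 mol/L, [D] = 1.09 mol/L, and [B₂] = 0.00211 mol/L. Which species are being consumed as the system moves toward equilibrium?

Q_c = [XY₂]²·[B₂]³·[D] / ([M₂Z]³·[AB₂]²·[L]³) = (0.204)²·(0.00211)³·(1.09) / ((2.47)³·(0.00200)²·(0.00119)³) = 4200
Q_c = 4200 < K_c = 10600: net forward reaction.

M₂Z, AB₂, L (reactants)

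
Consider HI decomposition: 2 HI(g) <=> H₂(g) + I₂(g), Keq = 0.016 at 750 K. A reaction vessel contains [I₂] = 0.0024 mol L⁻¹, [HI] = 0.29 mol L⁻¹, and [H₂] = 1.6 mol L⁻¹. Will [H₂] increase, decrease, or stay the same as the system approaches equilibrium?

decrease

Q = [H₂]·[I₂] / [HI]² = (1.6)·(0.0024) / (0.29)² = 0.046
Q = 0.046 > Keq = 0.016: net reverse reaction.
H₂ is a product, so it decreases.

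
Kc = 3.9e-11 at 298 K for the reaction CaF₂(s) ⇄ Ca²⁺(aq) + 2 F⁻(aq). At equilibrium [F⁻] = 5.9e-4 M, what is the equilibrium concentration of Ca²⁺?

(CaF₂ is a pure solid — omitted from Kc.)
At equilibrium, Kc = [Ca²⁺]·[F⁻]² = 3.9e-11.
([Ca²⁺])·(5.9e-4)² = 3.9e-11
[Ca²⁺] = 1.12e-4 = 1.1e-4 M

[Ca²⁺] = 1.1e-4 M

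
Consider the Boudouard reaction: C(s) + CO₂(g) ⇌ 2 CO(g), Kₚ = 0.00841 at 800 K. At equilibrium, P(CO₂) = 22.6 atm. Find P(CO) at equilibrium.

(C is a pure solid — omitted from Kₚ.)
At equilibrium, Kₚ = P(CO)² / P(CO₂) = 0.00841.
(P(CO))² / (22.6) = 0.00841
P(CO)² = 0.190 ⇒ P(CO) = 0.436 atm

P(CO) = 0.436 atm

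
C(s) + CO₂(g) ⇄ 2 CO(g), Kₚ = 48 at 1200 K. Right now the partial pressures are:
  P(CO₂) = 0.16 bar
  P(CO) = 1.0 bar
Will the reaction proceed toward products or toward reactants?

(C is a pure solid — omitted from Qₚ.)
Qₚ = P(CO)² / P(CO₂) = (1.0)² / (0.16) = 6.2
Qₚ = 6.2 < Kₚ = 48, so the forward reaction proceeds.

forward (toward products)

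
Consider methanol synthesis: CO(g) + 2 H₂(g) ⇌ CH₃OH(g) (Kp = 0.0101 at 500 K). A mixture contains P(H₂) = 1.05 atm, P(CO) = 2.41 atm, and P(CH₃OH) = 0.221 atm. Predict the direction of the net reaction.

to the left

Qp = P(CH₃OH) / (P(CO)·P(H₂)²) = (0.221) / ((2.41)·(1.05)²) = 0.0832
Qp = 0.0832 > Kp = 0.0101, so the reverse reaction proceeds.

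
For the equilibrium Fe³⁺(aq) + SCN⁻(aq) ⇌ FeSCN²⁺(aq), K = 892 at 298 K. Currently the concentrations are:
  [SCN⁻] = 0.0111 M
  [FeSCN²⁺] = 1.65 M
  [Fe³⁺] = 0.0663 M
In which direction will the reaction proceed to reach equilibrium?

Q = [FeSCN²⁺] / ([Fe³⁺]·[SCN⁻]) = (1.65) / ((0.0663)·(0.0111)) = 2240
Q = 2240 > K = 892, so the reverse reaction proceeds.

toward reactants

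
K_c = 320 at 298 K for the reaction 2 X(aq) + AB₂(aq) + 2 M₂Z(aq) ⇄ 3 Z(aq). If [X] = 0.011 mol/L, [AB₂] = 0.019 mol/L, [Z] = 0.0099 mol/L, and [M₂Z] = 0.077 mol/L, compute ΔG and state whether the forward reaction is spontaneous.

ΔG = -3.72 kJ/mol; the forward reaction is spontaneous

Q_c = [Z]³ / ([X]²·[AB₂]·[M₂Z]²) = (0.0099)³ / ((0.011)²·(0.019)·(0.077)²) = 71.2
ΔG = RT ln(Q_c/K_c) = (8.314 J mol⁻¹ K⁻¹)(298 K) × ln(71.2/320)
   = (2.478 kJ/mol)(-1.503) = -3.72 kJ/mol
ΔG < 0, so the forward reaction is spontaneous (proceeds forward).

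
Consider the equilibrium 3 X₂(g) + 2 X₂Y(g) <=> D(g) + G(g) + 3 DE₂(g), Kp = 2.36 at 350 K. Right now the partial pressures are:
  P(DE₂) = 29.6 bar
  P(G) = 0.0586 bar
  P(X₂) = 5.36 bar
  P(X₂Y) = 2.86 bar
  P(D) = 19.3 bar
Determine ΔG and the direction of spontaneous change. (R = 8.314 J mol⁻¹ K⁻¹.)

ΔG = 6.66 kJ/mol; the forward reaction is non-spontaneous

Qp = P(D)·P(G)·P(DE₂)³ / (P(X₂)³·P(X₂Y)²) = (19.3)·(0.0586)·(29.6)³ / ((5.36)³·(2.86)²) = 23.3
ΔG = RT ln(Qp/Kp) = (8.314 J mol⁻¹ K⁻¹)(350 K) × ln(23.3/2.36)
   = (2.910 kJ/mol)(2.290) = 6.66 kJ/mol
ΔG > 0, so the forward reaction is non-spontaneous (proceeds in reverse).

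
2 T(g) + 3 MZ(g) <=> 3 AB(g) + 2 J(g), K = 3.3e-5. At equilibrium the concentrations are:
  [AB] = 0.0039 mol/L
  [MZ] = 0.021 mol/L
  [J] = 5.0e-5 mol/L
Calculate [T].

At equilibrium, K = [AB]³·[J]² / ([T]²·[MZ]³) = 3.3e-5.
(0.0039)³·(5.0e-5)² / (([T])²·(0.021)³) = 3.3e-5
[T]² = 4.85e-7 ⇒ [T] = 7.0e-4 mol/L

[T] = 7.0e-4 mol/L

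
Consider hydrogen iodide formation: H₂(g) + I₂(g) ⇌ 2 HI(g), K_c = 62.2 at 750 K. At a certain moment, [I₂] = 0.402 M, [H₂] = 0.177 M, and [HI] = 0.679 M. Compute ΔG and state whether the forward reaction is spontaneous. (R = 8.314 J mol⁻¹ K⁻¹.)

ΔG = -14.1 kJ/mol; the forward reaction is spontaneous

Q_c = [HI]² / ([H₂]·[I₂]) = (0.679)² / ((0.177)·(0.402)) = 6.48
ΔG = RT ln(Q_c/K_c) = (8.314 J mol⁻¹ K⁻¹)(750 K) × ln(6.48/62.2)
   = (6.236 kJ/mol)(-2.262) = -14.1 kJ/mol
ΔG < 0, so the forward reaction is spontaneous (proceeds forward).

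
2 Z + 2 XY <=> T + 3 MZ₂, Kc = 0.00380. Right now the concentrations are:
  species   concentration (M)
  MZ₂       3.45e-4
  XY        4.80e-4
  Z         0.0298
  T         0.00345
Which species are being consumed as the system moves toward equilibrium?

Z, XY (reactants)

Qc = [T]·[MZ₂]³ / ([Z]²·[XY]²) = (0.00345)·(3.45e-4)³ / ((0.0298)²·(4.80e-4)²) = 6.92e-4
Qc = 6.92e-4 < Kc = 0.00380: net forward reaction.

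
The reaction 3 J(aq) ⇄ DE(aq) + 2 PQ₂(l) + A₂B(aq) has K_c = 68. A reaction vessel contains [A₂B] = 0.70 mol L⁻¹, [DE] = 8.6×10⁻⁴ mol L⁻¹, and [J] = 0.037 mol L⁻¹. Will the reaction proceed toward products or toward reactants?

(PQ₂ is a pure liquid — omitted from Q_c.)
Q_c = [DE]·[A₂B] / [J]³ = (8.6×10⁻⁴)·(0.70) / (0.037)³ = 12
Q_c = 12 < K_c = 68, so the forward reaction proceeds.

to the right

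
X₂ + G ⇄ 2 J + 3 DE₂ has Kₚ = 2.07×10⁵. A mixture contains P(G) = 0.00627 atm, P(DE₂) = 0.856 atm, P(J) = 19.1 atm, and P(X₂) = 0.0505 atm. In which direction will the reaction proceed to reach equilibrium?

to the left

Qₚ = P(J)²·P(DE₂)³ / (P(X₂)·P(G)) = (19.1)²·(0.856)³ / ((0.0505)·(0.00627)) = 7.23×10⁵
Qₚ = 7.23×10⁵ > Kₚ = 2.07×10⁵, so the reverse reaction proceeds.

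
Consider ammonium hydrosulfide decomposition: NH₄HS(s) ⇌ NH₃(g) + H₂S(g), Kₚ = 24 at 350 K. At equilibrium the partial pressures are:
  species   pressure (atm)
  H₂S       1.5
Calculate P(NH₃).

P(NH₃) = 16 atm

(NH₄HS is a pure solid — omitted from Kₚ.)
At equilibrium, Kₚ = P(NH₃)·P(H₂S) = 24.
(P(NH₃))·(1.5) = 24
P(NH₃) = 16.0 = 16 atm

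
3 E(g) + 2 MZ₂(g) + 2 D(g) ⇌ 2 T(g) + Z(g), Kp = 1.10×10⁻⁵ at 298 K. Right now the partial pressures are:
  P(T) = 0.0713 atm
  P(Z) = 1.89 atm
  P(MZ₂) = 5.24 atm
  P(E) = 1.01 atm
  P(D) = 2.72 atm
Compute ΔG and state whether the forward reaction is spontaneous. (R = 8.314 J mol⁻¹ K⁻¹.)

ΔG = 3.54 kJ/mol; the forward reaction is non-spontaneous

Qp = P(T)²·P(Z) / (P(E)³·P(MZ₂)²·P(D)²) = (0.0713)²·(1.89) / ((1.01)³·(5.24)²·(2.72)²) = 4.59×10⁻⁵
ΔG = RT ln(Qp/Kp) = (8.314 J mol⁻¹ K⁻¹)(298 K) × ln(4.59×10⁻⁵/1.10×10⁻⁵)
   = (2.478 kJ/mol)(1.429) = 3.54 kJ/mol
ΔG > 0, so the forward reaction is non-spontaneous (proceeds in reverse).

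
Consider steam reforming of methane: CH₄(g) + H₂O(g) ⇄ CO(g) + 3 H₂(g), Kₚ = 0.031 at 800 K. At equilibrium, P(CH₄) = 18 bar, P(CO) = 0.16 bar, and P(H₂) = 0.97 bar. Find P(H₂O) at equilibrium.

P(H₂O) = 0.26 bar

At equilibrium, Kₚ = P(CO)·P(H₂)³ / (P(CH₄)·P(H₂O)) = 0.031.
(0.16)·(0.97)³ / ((18)·(P(H₂O))) = 0.031
P(H₂O) = 0.262 = 0.26 bar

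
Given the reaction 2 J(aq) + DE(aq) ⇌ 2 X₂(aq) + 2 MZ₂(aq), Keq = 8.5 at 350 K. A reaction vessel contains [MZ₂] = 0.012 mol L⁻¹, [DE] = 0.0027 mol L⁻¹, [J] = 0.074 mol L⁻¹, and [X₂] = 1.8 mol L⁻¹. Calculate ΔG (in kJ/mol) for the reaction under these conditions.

Q = [X₂]²·[MZ₂]² / ([J]²·[DE]) = (1.8)²·(0.012)² / ((0.074)²·(0.0027)) = 31.6
ΔG = RT ln(Q/Keq) = (8.314 J mol⁻¹ K⁻¹)(350 K) × ln(31.6/8.5)
   = (2.910 kJ/mol)(1.313) = 3.82 kJ/mol
ΔG > 0, so the forward reaction is non-spontaneous (proceeds in reverse).

ΔG = 3.82 kJ/mol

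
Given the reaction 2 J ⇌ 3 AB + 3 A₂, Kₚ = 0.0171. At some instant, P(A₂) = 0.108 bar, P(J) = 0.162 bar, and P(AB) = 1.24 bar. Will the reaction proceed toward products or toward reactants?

Qₚ = P(AB)³·P(A₂)³ / P(J)² = (1.24)³·(0.108)³ / (0.162)² = 0.0915
Qₚ = 0.0915 > Kₚ = 0.0171, so the reverse reaction proceeds.

to the left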